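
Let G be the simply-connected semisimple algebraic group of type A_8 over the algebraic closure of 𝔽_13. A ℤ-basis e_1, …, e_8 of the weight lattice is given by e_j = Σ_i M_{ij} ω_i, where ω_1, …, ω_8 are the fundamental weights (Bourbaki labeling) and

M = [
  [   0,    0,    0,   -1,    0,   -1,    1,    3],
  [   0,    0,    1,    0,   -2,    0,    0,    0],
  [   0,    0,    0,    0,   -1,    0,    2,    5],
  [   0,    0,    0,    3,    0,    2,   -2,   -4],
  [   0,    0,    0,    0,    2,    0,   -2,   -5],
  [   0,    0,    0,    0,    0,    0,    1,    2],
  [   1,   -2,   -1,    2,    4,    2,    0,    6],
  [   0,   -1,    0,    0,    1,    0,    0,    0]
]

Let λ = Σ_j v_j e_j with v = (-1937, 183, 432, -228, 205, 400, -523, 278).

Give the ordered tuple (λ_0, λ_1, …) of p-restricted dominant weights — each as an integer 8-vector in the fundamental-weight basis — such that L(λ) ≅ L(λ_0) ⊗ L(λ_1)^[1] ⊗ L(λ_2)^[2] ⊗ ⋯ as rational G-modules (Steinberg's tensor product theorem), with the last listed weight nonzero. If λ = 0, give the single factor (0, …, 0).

Compute c_i = Σ_j M_{ij} v_j with v = (-1937, 183, 432, -228, 205, 400, -523, 278):
  c_1 = (0)·(-1937) + 0·183 + 0·432 + (-1)·(-228) + 0·205 + (-1)·(400) + (1)·(-523) + 3·278 = 139
  c_2 = (0)·(-1937) + 0·183 + 1·432 + (0)·(-228) + (-2)·(205) + 0·400 + (0)·(-523) + 0·278 = 22
  c_3 = (0)·(-1937) + 0·183 + 0·432 + (0)·(-228) + (-1)·(205) + 0·400 + (2)·(-523) + 5·278 = 139
  c_4 = (0)·(-1937) + 0·183 + 0·432 + (3)·(-228) + 0·205 + 2·400 + (-2)·(-523) + (-4)·(278) = 50
  c_5 = (0)·(-1937) + 0·183 + 0·432 + (0)·(-228) + 2·205 + 0·400 + (-2)·(-523) + (-5)·(278) = 66
  c_6 = (0)·(-1937) + 0·183 + 0·432 + (0)·(-228) + 0·205 + 0·400 + (1)·(-523) + 2·278 = 33
  c_7 = (1)·(-1937) + (-2)·(183) + (-1)·(432) + (2)·(-228) + 4·205 + 2·400 + (0)·(-523) + 6·278 = 97
  c_8 = (0)·(-1937) + (-1)·(183) + 0·432 + (0)·(-228) + 1·205 + 0·400 + (0)·(-523) + 0·278 = 22
p = 13; digits c_i = Σ_j d_{ij}·13^j, 0 ≤ d_{ij} < 13:
  c_1 = 139 = 9·13^0 + 10·13^1
  c_2 = 22 = 9·13^0 + 1·13^1
  c_3 = 139 = 9·13^0 + 10·13^1
  c_4 = 50 = 11·13^0 + 3·13^1
  c_5 = 66 = 1·13^0 + 5·13^1
  c_6 = 33 = 7·13^0 + 2·13^1
  c_7 = 97 = 6·13^0 + 7·13^1
  c_8 = 22 = 9·13^0 + 1·13^1
λ_0 = (9, 9, 9, 11, 1, 7, 6, 9)
λ_1 = (10, 1, 10, 3, 5, 2, 7, 1)

((9, 9, 9, 11, 1, 7, 6, 9), (10, 1, 10, 3, 5, 2, 7, 1))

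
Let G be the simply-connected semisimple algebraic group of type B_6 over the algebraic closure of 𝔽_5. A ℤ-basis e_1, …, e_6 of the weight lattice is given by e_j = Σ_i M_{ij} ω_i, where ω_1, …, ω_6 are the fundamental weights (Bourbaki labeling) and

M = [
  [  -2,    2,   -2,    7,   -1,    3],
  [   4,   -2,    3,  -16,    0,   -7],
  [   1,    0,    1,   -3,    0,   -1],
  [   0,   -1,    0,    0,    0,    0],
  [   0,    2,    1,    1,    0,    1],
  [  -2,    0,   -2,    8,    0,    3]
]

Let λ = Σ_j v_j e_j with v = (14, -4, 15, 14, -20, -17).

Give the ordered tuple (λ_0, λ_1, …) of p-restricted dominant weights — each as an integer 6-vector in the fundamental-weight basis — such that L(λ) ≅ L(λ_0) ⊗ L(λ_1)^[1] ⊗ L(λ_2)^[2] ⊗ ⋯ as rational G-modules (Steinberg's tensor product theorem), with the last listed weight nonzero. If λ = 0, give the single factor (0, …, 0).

ω-coordinates c = M·v, v = (14, -4, 15, 14, -20, -17):
  c_1 = -2*14 + 2*-4 + -2*15 + 7*14 + -1*-20 + 3*-17 = 1
  c_2 = 4*14 + -2*-4 + 3*15 + -16*14 + 0*-20 + -7*-17 = 4
  c_3 = 1*14 + 0*-4 + 1*15 + -3*14 + 0*-20 + -1*-17 = 4
  c_4 = 0*14 + -1*-4 + 0*15 + 0*14 + 0*-20 + 0*-17 = 4
  c_5 = 0*14 + 2*-4 + 1*15 + 1*14 + 0*-20 + 1*-17 = 4
  c_6 = -2*14 + 0*-4 + -2*15 + 8*14 + 0*-20 + 3*-17 = 3
Expand coordinatewise in base 5:
  c_1 = 1 = 1·5^0
  c_2 = 4 = 4·5^0
  c_3 = 4 = 4·5^0
  c_4 = 4 = 4·5^0
  c_5 = 4 = 4·5^0
  c_6 = 3 = 3·5^0
Factor λ_0 = (1, 4, 4, 4, 4, 3)

((1, 4, 4, 4, 4, 3),)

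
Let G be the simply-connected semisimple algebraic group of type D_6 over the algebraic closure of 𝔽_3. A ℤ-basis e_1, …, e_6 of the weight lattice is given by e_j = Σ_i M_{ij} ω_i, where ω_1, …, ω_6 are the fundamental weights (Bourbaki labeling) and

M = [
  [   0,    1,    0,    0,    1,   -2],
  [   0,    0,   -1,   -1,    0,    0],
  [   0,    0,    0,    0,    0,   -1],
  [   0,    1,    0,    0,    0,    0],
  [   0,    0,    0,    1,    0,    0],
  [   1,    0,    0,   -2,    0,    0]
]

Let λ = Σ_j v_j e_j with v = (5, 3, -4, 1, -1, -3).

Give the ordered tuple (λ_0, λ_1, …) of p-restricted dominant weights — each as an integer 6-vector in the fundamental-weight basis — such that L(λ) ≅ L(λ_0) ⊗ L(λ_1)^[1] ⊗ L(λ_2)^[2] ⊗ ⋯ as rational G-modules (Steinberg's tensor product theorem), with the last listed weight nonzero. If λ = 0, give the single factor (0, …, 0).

Compute c_i = Σ_j M_{ij} v_j with v = (5, 3, -4, 1, -1, -3):
  c_1 = 0*5 + 1*3 + 0*-4 + 0*1 + 1*-1 + -2*-3 = 8
  c_2 = 0*5 + 0*3 + -1*-4 + -1*1 + 0*-1 + 0*-3 = 3
  c_3 = 0*5 + 0*3 + 0*-4 + 0*1 + 0*-1 + -1*-3 = 3
  c_4 = 0*5 + 1*3 + 0*-4 + 0*1 + 0*-1 + 0*-3 = 3
  c_5 = 0*5 + 0*3 + 0*-4 + 1*1 + 0*-1 + 0*-3 = 1
  c_6 = 1*5 + 0*3 + 0*-4 + -2*1 + 0*-1 + 0*-3 = 3
Expand coordinatewise in base 3:
  c_1 = 8 = 2·3^0 + 2·3^1
  c_2 = 3 = 0·3^0 + 1·3^1
  c_3 = 3 = 0·3^0 + 1·3^1
  c_4 = 3 = 0·3^0 + 1·3^1
  c_5 = 1 = 1·3^0
  c_6 = 3 = 0·3^0 + 1·3^1
p-restricted factor λ_0 = (2, 0, 0, 0, 1, 0)
p-restricted factor λ_1 = (2, 1, 1, 1, 0, 1)

((2, 0, 0, 0, 1, 0), (2, 1, 1, 1, 0, 1))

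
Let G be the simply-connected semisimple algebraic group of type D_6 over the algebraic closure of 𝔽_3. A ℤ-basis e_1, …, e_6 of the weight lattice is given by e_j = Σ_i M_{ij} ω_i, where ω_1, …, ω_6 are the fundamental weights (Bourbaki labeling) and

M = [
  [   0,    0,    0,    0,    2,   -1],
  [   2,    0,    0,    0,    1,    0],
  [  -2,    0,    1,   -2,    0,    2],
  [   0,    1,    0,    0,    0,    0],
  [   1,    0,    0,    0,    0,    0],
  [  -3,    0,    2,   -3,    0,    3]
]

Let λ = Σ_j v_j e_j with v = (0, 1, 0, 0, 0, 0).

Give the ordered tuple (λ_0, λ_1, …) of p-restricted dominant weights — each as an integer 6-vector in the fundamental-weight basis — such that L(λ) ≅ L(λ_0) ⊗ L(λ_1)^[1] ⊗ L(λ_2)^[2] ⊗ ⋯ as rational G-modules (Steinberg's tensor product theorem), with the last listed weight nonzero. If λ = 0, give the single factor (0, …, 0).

ω-coordinates c = M·v, v = (0, 1, 0, 0, 0, 0):
  c_1 = 0*0 + 0*1 + 0*0 + 0*0 + 2*0 + -1*0 = 0
  c_2 = 2*0 + 0*1 + 0*0 + 0*0 + 1*0 + 0*0 = 0
  c_3 = -2*0 + 0*1 + 1*0 + -2*0 + 0*0 + 2*0 = 0
  c_4 = 0*0 + 1*1 + 0*0 + 0*0 + 0*0 + 0*0 = 1
  c_5 = 1*0 + 0*1 + 0*0 + 0*0 + 0*0 + 0*0 = 0
  c_6 = -3*0 + 0*1 + 2*0 + -3*0 + 0*0 + 3*0 = 0
p = 3; digits c_i = Σ_j d_{ij}·3^j, 0 ≤ d_{ij} < 3:
  c_1 = 0
  c_2 = 0
  c_3 = 0
  c_4 = 1 = 1·3^0
  c_5 = 0
  c_6 = 0
p-restricted factor λ_0 = (0, 0, 0, 1, 0, 0)

((0, 0, 0, 1, 0, 0),)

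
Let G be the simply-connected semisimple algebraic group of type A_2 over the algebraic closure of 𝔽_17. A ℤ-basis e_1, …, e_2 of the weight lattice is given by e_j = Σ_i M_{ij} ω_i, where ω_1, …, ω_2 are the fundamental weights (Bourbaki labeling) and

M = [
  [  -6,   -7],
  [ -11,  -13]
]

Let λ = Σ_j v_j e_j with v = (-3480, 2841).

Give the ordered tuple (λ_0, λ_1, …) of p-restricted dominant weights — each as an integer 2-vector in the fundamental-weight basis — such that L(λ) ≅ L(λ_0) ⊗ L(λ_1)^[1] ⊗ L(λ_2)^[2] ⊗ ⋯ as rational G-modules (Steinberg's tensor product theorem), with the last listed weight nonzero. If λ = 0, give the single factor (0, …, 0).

((7, 4), (7, 11), (3, 4))

Converting to the ω-basis (c_i = row i of M dotted with v = (-3480, 2841)):
  c_1 = (-6)·(-3480) + (-7)·(2841) = 993
  c_2 = (-11)·(-3480) + (-13)·(2841) = 1347
Expand coordinatewise in base 17:
  c_1 = 993 = 7·17^0 + 7·17^1 + 3·17^2
  c_2 = 1347 = 4·17^0 + 11·17^1 + 4·17^2
Factor λ_0 = (7, 4)
Factor λ_1 = (7, 11)
Factor λ_2 = (3, 4)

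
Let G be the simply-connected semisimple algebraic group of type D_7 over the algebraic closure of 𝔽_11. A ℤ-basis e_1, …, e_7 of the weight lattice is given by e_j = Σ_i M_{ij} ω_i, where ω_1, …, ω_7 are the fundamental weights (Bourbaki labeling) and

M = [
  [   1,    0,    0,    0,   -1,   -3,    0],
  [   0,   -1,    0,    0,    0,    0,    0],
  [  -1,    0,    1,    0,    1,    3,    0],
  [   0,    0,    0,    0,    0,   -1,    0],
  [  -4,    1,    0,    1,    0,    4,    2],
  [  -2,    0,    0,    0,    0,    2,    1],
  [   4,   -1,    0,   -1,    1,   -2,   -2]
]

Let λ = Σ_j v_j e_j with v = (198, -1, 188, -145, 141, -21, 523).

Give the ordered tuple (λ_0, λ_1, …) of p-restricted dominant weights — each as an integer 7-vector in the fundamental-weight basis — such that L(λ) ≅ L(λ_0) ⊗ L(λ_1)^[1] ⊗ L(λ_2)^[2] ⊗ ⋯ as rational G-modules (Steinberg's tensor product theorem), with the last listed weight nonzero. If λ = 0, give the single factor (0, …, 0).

((10, 1, 2, 10, 2, 8, 9), (10, 0, 6, 1, 2, 7, 6))

Change of basis e → ω: c = M·v where v = (198, -1, 188, -145, 141, -21, 523):
  c_1 = 1*198 + 0*-1 + 0*188 + 0*-145 + -1*141 + -3*-21 + 0*523 = 120
  c_2 = 0*198 + -1*-1 + 0*188 + 0*-145 + 0*141 + 0*-21 + 0*523 = 1
  c_3 = -1*198 + 0*-1 + 1*188 + 0*-145 + 1*141 + 3*-21 + 0*523 = 68
  c_4 = 0*198 + 0*-1 + 0*188 + 0*-145 + 0*141 + -1*-21 + 0*523 = 21
  c_5 = -4*198 + 1*-1 + 0*188 + 1*-145 + 0*141 + 4*-21 + 2*523 = 24
  c_6 = -2*198 + 0*-1 + 0*188 + 0*-145 + 0*141 + 2*-21 + 1*523 = 85
  c_7 = 4*198 + -1*-1 + 0*188 + -1*-145 + 1*141 + -2*-21 + -2*523 = 75
Base-11 expansion of each c_i:
  c_1 = 120 = 10·11^0 + 10·11^1
  c_2 = 1 = 1·11^0
  c_3 = 68 = 2·11^0 + 6·11^1
  c_4 = 21 = 10·11^0 + 1·11^1
  c_5 = 24 = 2·11^0 + 2·11^1
  c_6 = 85 = 8·11^0 + 7·11^1
  c_7 = 75 = 9·11^0 + 6·11^1
Factor λ_0 = (10, 1, 2, 10, 2, 8, 9)
Factor λ_1 = (10, 0, 6, 1, 2, 7, 6)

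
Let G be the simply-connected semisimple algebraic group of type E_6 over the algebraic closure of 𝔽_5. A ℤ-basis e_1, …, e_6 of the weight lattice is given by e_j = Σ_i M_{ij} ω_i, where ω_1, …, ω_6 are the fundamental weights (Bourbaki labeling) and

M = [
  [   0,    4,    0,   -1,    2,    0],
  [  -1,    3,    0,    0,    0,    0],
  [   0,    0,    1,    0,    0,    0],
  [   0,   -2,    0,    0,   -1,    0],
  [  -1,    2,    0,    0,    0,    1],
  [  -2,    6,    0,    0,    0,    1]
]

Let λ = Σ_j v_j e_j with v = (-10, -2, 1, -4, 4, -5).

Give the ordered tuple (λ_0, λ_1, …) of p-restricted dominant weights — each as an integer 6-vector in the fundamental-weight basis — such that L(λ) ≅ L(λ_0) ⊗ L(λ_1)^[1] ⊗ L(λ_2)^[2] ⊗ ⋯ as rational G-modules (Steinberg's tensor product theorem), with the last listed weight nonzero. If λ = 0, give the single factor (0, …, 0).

Change of basis e → ω: c = M·v where v = (-10, -2, 1, -4, 4, -5):
  c_1 = (0)·(-10) + (4)·(-2) + (0)·(1) + (-1)·(-4) + (2)·(4) + (0)·(-5) = 4
  c_2 = (-1)·(-10) + (3)·(-2) + (0)·(1) + (0)·(-4) + (0)·(4) + (0)·(-5) = 4
  c_3 = (0)·(-10) + (0)·(-2) + (1)·(1) + (0)·(-4) + (0)·(4) + (0)·(-5) = 1
  c_4 = (0)·(-10) + (-2)·(-2) + (0)·(1) + (0)·(-4) + (-1)·(4) + (0)·(-5) = 0
  c_5 = (-1)·(-10) + (2)·(-2) + (0)·(1) + (0)·(-4) + (0)·(4) + (1)·(-5) = 1
  c_6 = (-2)·(-10) + (6)·(-2) + (0)·(1) + (0)·(-4) + (0)·(4) + (1)·(-5) = 3
Base-5 expansion of each c_i:
  c_1 = 4 = 4·5^0
  c_2 = 4 = 4·5^0
  c_3 = 1 = 1·5^0
  c_4 = 0
  c_5 = 1 = 1·5^0
  c_6 = 3 = 3·5^0
λ_0 = (4, 4, 1, 0, 1, 3)

((4, 4, 1, 0, 1, 3),)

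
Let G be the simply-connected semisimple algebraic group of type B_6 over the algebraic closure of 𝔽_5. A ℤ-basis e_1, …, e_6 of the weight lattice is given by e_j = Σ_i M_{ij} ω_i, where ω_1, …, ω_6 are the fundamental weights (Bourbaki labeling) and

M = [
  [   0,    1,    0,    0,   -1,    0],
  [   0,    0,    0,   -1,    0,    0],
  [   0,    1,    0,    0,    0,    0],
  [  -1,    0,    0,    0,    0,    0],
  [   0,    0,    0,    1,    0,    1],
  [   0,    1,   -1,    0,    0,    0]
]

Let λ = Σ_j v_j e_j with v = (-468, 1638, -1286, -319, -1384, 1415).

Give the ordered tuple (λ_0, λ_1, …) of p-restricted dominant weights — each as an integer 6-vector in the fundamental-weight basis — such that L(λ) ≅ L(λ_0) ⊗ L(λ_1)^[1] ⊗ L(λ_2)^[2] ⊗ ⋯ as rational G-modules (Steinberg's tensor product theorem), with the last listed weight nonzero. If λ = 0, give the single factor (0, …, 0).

Converting to the ω-basis (c_i = row i of M dotted with v = (-468, 1638, -1286, -319, -1384, 1415)):
  c_1 = (0)·(-468) + (1)·(1638) + (0)·(-1286) + (0)·(-319) + (-1)·(-1384) + (0)·(1415) = 3022
  c_2 = (0)·(-468) + (0)·(1638) + (0)·(-1286) + (-1)·(-319) + (0)·(-1384) + (0)·(1415) = 319
  c_3 = (0)·(-468) + (1)·(1638) + (0)·(-1286) + (0)·(-319) + (0)·(-1384) + (0)·(1415) = 1638
  c_4 = (-1)·(-468) + (0)·(1638) + (0)·(-1286) + (0)·(-319) + (0)·(-1384) + (0)·(1415) = 468
  c_5 = (0)·(-468) + (0)·(1638) + (0)·(-1286) + (1)·(-319) + (0)·(-1384) + (1)·(1415) = 1096
  c_6 = (0)·(-468) + (1)·(1638) + (-1)·(-1286) + (0)·(-319) + (0)·(-1384) + (0)·(1415) = 2924
p = 5; digits c_i = Σ_j d_{ij}·5^j, 0 ≤ d_{ij} < 5:
  c_1 = 3022 = 2·5^0 + 4·5^1 + 0·5^2 + 4·5^3 + 4·5^4
  c_2 = 319 = 4·5^0 + 3·5^1 + 2·5^2 + 2·5^3
  c_3 = 1638 = 3·5^0 + 2·5^1 + 0·5^2 + 3·5^3 + 2·5^4
  c_4 = 468 = 3·5^0 + 3·5^1 + 3·5^2 + 3·5^3
  c_5 = 1096 = 1·5^0 + 4·5^1 + 3·5^2 + 3·5^3 + 1·5^4
  c_6 = 2924 = 4·5^0 + 4·5^1 + 1·5^2 + 3·5^3 + 4·5^4
p-restricted factor λ_0 = (2, 4, 3, 3, 1, 4)
p-restricted factor λ_1 = (4, 3, 2, 3, 4, 4)
p-restricted factor λ_2 = (0, 2, 0, 3, 3, 1)
p-restricted factor λ_3 = (4, 2, 3, 3, 3, 3)
p-restricted factor λ_4 = (4, 0, 2, 0, 1, 4)

((2, 4, 3, 3, 1, 4), (4, 3, 2, 3, 4, 4), (0, 2, 0, 3, 3, 1), (4, 2, 3, 3, 3, 3), (4, 0, 2, 0, 1, 4))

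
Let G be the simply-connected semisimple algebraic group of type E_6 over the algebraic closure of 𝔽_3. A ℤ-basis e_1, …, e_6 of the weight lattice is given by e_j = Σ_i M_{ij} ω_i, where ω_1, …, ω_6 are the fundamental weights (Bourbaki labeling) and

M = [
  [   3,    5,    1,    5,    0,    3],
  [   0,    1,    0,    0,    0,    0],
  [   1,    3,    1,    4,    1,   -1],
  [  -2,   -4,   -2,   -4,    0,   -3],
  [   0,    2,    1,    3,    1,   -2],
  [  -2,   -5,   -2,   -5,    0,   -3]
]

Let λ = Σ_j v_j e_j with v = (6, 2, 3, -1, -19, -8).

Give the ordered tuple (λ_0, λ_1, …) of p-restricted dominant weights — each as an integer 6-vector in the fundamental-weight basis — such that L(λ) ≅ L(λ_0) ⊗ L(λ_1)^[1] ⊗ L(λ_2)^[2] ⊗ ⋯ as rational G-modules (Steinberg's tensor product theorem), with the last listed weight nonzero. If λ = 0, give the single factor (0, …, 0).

((2, 2, 0, 2, 1, 1),)

Compute c_i = Σ_j M_{ij} v_j with v = (6, 2, 3, -1, -19, -8):
  c_1 = (3)·(6) + (5)·(2) + (1)·(3) + (5)·(-1) + (0)·(-19) + (3)·(-8) = 2
  c_2 = (0)·(6) + (1)·(2) + (0)·(3) + (0)·(-1) + (0)·(-19) + (0)·(-8) = 2
  c_3 = (1)·(6) + (3)·(2) + (1)·(3) + (4)·(-1) + (1)·(-19) + (-1)·(-8) = 0
  c_4 = (-2)·(6) + (-4)·(2) + (-2)·(3) + (-4)·(-1) + (0)·(-19) + (-3)·(-8) = 2
  c_5 = (0)·(6) + (2)·(2) + (1)·(3) + (3)·(-1) + (1)·(-19) + (-2)·(-8) = 1
  c_6 = (-2)·(6) + (-5)·(2) + (-2)·(3) + (-5)·(-1) + (0)·(-19) + (-3)·(-8) = 1
Expand coordinatewise in base 3:
  c_1 = 2 = 2·3^0
  c_2 = 2 = 2·3^0
  c_3 = 0
  c_4 = 2 = 2·3^0
  c_5 = 1 = 1·3^0
  c_6 = 1 = 1·3^0
λ_0 = (2, 2, 0, 2, 1, 1)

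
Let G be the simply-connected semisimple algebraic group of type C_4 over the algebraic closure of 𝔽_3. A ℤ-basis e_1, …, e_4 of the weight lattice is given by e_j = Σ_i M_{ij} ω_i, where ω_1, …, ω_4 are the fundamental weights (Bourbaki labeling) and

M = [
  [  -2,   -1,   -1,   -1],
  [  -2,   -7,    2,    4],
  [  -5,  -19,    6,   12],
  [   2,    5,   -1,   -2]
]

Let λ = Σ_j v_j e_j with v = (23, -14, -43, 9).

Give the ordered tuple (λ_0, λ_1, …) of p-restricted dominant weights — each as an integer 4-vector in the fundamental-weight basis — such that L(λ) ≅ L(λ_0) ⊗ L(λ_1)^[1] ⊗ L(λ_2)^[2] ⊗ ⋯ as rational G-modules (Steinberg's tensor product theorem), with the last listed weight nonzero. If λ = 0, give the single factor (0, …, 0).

((2, 2, 1, 1),)

ω-coordinates c = M·v, v = (23, -14, -43, 9):
  c_1 = (-2)·(23) + (-1)·(-14) + (-1)·(-43) + (-1)·(9) = 2
  c_2 = (-2)·(23) + (-7)·(-14) + (2)·(-43) + 4·9 = 2
  c_3 = (-5)·(23) + (-19)·(-14) + (6)·(-43) + 12·9 = 1
  c_4 = 2·23 + (5)·(-14) + (-1)·(-43) + (-2)·(9) = 1
Expand coordinatewise in base 3:
  c_1 = 2 = 2·3^0
  c_2 = 2 = 2·3^0
  c_3 = 1 = 1·3^0
  c_4 = 1 = 1·3^0
λ_0 = (2, 2, 1, 1)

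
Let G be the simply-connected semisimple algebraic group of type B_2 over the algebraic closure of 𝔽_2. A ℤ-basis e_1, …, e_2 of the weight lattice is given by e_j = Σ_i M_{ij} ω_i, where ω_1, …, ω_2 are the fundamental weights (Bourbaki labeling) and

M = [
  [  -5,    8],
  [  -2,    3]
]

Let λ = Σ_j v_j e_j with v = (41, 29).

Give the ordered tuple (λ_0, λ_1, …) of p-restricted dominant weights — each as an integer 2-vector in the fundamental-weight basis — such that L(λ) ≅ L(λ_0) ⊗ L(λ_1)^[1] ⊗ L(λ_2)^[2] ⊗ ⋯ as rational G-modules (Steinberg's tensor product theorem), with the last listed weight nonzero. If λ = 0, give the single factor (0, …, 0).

((1, 1), (1, 0), (0, 1), (1, 0), (1, 0))

In the fundamental-weight basis, λ has coordinates c = M·v (v = (41, 29)):
  c_1 = -5*41 + 8*29 = 27
  c_2 = -2*41 + 3*29 = 5
p = 2; digits c_i = Σ_j d_{ij}·2^j, 0 ≤ d_{ij} < 2:
  c_1 = 27 = 1·2^0 + 1·2^1 + 0·2^2 + 1·2^3 + 1·2^4
  c_2 = 5 = 1·2^0 + 0·2^1 + 1·2^2
λ_0 = (1, 1)
λ_1 = (1, 0)
λ_2 = (0, 1)
λ_3 = (1, 0)
λ_4 = (1, 0)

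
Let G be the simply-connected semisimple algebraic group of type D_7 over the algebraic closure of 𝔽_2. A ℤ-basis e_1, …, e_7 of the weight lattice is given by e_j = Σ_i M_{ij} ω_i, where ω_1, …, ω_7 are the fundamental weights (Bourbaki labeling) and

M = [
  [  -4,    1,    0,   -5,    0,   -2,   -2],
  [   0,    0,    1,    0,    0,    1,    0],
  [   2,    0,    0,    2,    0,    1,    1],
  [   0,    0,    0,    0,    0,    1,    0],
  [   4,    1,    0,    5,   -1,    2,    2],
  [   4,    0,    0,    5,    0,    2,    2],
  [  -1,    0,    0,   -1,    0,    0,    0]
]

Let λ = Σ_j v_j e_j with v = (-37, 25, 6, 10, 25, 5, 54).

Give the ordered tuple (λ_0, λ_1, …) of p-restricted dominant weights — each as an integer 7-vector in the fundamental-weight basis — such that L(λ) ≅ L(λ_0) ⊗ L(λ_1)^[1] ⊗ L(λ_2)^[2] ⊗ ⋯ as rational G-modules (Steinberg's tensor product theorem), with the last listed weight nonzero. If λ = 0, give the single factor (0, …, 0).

ω-coordinates c = M·v, v = (-37, 25, 6, 10, 25, 5, 54):
  c_1 = -4*-37 + 1*25 + 0*6 + -5*10 + 0*25 + -2*5 + -2*54 = 5
  c_2 = 0*-37 + 0*25 + 1*6 + 0*10 + 0*25 + 1*5 + 0*54 = 11
  c_3 = 2*-37 + 0*25 + 0*6 + 2*10 + 0*25 + 1*5 + 1*54 = 5
  c_4 = 0*-37 + 0*25 + 0*6 + 0*10 + 0*25 + 1*5 + 0*54 = 5
  c_5 = 4*-37 + 1*25 + 0*6 + 5*10 + -1*25 + 2*5 + 2*54 = 20
  c_6 = 4*-37 + 0*25 + 0*6 + 5*10 + 0*25 + 2*5 + 2*54 = 20
  c_7 = -1*-37 + 0*25 + 0*6 + -1*10 + 0*25 + 0*5 + 0*54 = 27
Writing each c_i in base p = 2:
  c_1 = 5 = 1·2^0 + 0·2^1 + 1·2^2
  c_2 = 11 = 1·2^0 + 1·2^1 + 0·2^2 + 1·2^3
  c_3 = 5 = 1·2^0 + 0·2^1 + 1·2^2
  c_4 = 5 = 1·2^0 + 0·2^1 + 1·2^2
  c_5 = 20 = 0·2^0 + 0·2^1 + 1·2^2 + 0·2^3 + 1·2^4
  c_6 = 20 = 0·2^0 + 0·2^1 + 1·2^2 + 0·2^3 + 1·2^4
  c_7 = 27 = 1·2^0 + 1·2^1 + 0·2^2 + 1·2^3 + 1·2^4
p-restricted factor λ_0 = (1, 1, 1, 1, 0, 0, 1)
p-restricted factor λ_1 = (0, 1, 0, 0, 0, 0, 1)
p-restricted factor λ_2 = (1, 0, 1, 1, 1, 1, 0)
p-restricted factor λ_3 = (0, 1, 0, 0, 0, 0, 1)
p-restricted factor λ_4 = (0, 0, 0, 0, 1, 1, 1)

((1, 1, 1, 1, 0, 0, 1), (0, 1, 0, 0, 0, 0, 1), (1, 0, 1, 1, 1, 1, 0), (0, 1, 0, 0, 0, 0, 1), (0, 0, 0, 0, 1, 1, 1))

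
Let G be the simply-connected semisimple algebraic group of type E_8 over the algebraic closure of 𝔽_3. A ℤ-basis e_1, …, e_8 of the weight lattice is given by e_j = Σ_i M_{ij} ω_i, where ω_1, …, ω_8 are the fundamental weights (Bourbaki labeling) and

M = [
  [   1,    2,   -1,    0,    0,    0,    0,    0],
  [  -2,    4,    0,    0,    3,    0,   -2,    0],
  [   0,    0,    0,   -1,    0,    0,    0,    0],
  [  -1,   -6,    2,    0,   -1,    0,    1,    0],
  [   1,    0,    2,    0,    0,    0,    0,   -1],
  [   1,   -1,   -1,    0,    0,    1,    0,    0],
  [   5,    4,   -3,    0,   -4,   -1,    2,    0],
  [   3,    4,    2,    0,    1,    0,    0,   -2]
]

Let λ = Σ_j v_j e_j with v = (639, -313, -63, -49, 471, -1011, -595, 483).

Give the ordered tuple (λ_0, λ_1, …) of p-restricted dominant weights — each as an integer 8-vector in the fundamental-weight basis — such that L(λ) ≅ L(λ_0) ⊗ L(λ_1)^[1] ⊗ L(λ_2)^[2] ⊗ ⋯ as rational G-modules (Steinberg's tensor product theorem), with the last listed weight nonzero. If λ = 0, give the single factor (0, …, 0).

((1, 1, 1, 2, 0, 1, 0, 2), (1, 0, 1, 0, 1, 1, 2, 2), (2, 2, 2, 2, 0, 0, 1, 1), (2, 2, 1, 1, 1, 0, 2, 1))

ω-coordinates c = M·v, v = (639, -313, -63, -49, 471, -1011, -595, 483):
  c_1 = 1·639 + (2)·(-313) + (-1)·(-63) + (0)·(-49) + 0·471 + (0)·(-1011) + (0)·(-595) + 0·483 = 76
  c_2 = (-2)·(639) + (4)·(-313) + (0)·(-63) + (0)·(-49) + 3·471 + (0)·(-1011) + (-2)·(-595) + 0·483 = 73
  c_3 = 0·639 + (0)·(-313) + (0)·(-63) + (-1)·(-49) + 0·471 + (0)·(-1011) + (0)·(-595) + 0·483 = 49
  c_4 = (-1)·(639) + (-6)·(-313) + (2)·(-63) + (0)·(-49) + (-1)·(471) + (0)·(-1011) + (1)·(-595) + 0·483 = 47
  c_5 = 1·639 + (0)·(-313) + (2)·(-63) + (0)·(-49) + 0·471 + (0)·(-1011) + (0)·(-595) + (-1)·(483) = 30
  c_6 = 1·639 + (-1)·(-313) + (-1)·(-63) + (0)·(-49) + 0·471 + (1)·(-1011) + (0)·(-595) + 0·483 = 4
  c_7 = 5·639 + (4)·(-313) + (-3)·(-63) + (0)·(-49) + (-4)·(471) + (-1)·(-1011) + (2)·(-595) + 0·483 = 69
  c_8 = 3·639 + (4)·(-313) + (2)·(-63) + (0)·(-49) + 1·471 + (0)·(-1011) + (0)·(-595) + (-2)·(483) = 44
Expand coordinatewise in base 3:
  c_1 = 76 = 1·3^0 + 1·3^1 + 2·3^2 + 2·3^3
  c_2 = 73 = 1·3^0 + 0·3^1 + 2·3^2 + 2·3^3
  c_3 = 49 = 1·3^0 + 1·3^1 + 2·3^2 + 1·3^3
  c_4 = 47 = 2·3^0 + 0·3^1 + 2·3^2 + 1·3^3
  c_5 = 30 = 0·3^0 + 1·3^1 + 0·3^2 + 1·3^3
  c_6 = 4 = 1·3^0 + 1·3^1
  c_7 = 69 = 0·3^0 + 2·3^1 + 1·3^2 + 2·3^3
  c_8 = 44 = 2·3^0 + 2·3^1 + 1·3^2 + 1·3^3
Factor λ_0 = (1, 1, 1, 2, 0, 1, 0, 2)
Factor λ_1 = (1, 0, 1, 0, 1, 1, 2, 2)
Factor λ_2 = (2, 2, 2, 2, 0, 0, 1, 1)
Factor λ_3 = (2, 2, 1, 1, 1, 0, 2, 1)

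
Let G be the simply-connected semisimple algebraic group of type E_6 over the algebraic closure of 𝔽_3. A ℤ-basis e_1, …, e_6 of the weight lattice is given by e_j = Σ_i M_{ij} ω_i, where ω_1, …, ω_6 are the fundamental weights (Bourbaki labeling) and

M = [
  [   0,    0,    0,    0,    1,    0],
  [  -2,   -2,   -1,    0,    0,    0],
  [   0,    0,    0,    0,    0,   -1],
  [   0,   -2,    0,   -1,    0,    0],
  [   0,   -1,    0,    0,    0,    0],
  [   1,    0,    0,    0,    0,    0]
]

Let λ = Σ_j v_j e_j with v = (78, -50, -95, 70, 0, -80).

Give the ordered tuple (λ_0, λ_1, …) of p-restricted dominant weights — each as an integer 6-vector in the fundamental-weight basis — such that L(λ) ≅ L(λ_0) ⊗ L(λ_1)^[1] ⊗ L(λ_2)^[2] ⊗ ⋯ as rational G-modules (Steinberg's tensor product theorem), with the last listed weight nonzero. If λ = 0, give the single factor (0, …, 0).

((0, 0, 2, 0, 2, 0), (0, 1, 2, 1, 1, 2), (0, 1, 2, 0, 2, 2), (0, 1, 2, 1, 1, 2))

Converting to the ω-basis (c_i = row i of M dotted with v = (78, -50, -95, 70, 0, -80)):
  c_1 = 0*78 + 0*-50 + 0*-95 + 0*70 + 1*0 + 0*-80 = 0
  c_2 = -2*78 + -2*-50 + -1*-95 + 0*70 + 0*0 + 0*-80 = 39
  c_3 = 0*78 + 0*-50 + 0*-95 + 0*70 + 0*0 + -1*-80 = 80
  c_4 = 0*78 + -2*-50 + 0*-95 + -1*70 + 0*0 + 0*-80 = 30
  c_5 = 0*78 + -1*-50 + 0*-95 + 0*70 + 0*0 + 0*-80 = 50
  c_6 = 1*78 + 0*-50 + 0*-95 + 0*70 + 0*0 + 0*-80 = 78
Base-3 expansion of each c_i:
  c_1 = 0
  c_2 = 39 = 0·3^0 + 1·3^1 + 1·3^2 + 1·3^3
  c_3 = 80 = 2·3^0 + 2·3^1 + 2·3^2 + 2·3^3
  c_4 = 30 = 0·3^0 + 1·3^1 + 0·3^2 + 1·3^3
  c_5 = 50 = 2·3^0 + 1·3^1 + 2·3^2 + 1·3^3
  c_6 = 78 = 0·3^0 + 2·3^1 + 2·3^2 + 2·3^3
λ_0 = (0, 0, 2, 0, 2, 0)
λ_1 = (0, 1, 2, 1, 1, 2)
λ_2 = (0, 1, 2, 0, 2, 2)
λ_3 = (0, 1, 2, 1, 1, 2)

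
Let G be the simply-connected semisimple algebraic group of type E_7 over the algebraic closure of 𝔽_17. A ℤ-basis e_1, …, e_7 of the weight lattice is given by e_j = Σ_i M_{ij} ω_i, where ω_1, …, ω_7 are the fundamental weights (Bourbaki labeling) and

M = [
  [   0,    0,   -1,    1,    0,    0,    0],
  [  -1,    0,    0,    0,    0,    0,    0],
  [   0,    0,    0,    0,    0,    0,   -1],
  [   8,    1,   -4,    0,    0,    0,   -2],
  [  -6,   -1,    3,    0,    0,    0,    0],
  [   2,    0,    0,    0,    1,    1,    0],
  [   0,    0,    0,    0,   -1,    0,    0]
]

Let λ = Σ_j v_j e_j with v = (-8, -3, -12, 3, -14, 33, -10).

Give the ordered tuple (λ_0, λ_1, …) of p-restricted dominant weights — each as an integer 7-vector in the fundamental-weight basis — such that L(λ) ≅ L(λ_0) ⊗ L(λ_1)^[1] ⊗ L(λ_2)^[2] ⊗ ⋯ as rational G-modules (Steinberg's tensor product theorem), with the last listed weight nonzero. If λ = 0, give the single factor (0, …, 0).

((15, 8, 10, 1, 15, 3, 14),)

ω-coordinates c = M·v, v = (-8, -3, -12, 3, -14, 33, -10):
  c_1 = 0*-8 + 0*-3 + -1*-12 + 1*3 + 0*-14 + 0*33 + 0*-10 = 15
  c_2 = -1*-8 + 0*-3 + 0*-12 + 0*3 + 0*-14 + 0*33 + 0*-10 = 8
  c_3 = 0*-8 + 0*-3 + 0*-12 + 0*3 + 0*-14 + 0*33 + -1*-10 = 10
  c_4 = 8*-8 + 1*-3 + -4*-12 + 0*3 + 0*-14 + 0*33 + -2*-10 = 1
  c_5 = -6*-8 + -1*-3 + 3*-12 + 0*3 + 0*-14 + 0*33 + 0*-10 = 15
  c_6 = 2*-8 + 0*-3 + 0*-12 + 0*3 + 1*-14 + 1*33 + 0*-10 = 3
  c_7 = 0*-8 + 0*-3 + 0*-12 + 0*3 + -1*-14 + 0*33 + 0*-10 = 14
Writing each c_i in base p = 17:
  c_1 = 15 = 15·17^0
  c_2 = 8 = 8·17^0
  c_3 = 10 = 10·17^0
  c_4 = 1 = 1·17^0
  c_5 = 15 = 15·17^0
  c_6 = 3 = 3·17^0
  c_7 = 14 = 14·17^0
λ_0 = (15, 8, 10, 1, 15, 3, 14)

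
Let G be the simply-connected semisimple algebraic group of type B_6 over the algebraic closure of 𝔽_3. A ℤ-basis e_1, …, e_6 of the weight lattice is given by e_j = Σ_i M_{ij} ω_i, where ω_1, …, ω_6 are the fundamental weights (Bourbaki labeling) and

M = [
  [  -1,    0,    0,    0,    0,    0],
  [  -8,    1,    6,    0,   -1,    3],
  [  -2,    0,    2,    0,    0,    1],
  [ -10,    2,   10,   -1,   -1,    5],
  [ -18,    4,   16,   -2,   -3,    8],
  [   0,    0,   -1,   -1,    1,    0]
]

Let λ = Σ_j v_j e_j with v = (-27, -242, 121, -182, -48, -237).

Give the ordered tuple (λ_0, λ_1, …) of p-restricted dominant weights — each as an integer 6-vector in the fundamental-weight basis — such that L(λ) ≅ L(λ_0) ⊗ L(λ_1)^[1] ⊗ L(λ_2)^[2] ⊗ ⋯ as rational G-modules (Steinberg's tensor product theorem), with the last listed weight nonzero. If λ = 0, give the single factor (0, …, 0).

Change of basis e → ω: c = M·v where v = (-27, -242, 121, -182, -48, -237):
  c_1 = (-1)·(-27) + (0)·(-242) + 0·121 + (0)·(-182) + (0)·(-48) + (0)·(-237) = 27
  c_2 = (-8)·(-27) + (1)·(-242) + 6·121 + (0)·(-182) + (-1)·(-48) + (3)·(-237) = 37
  c_3 = (-2)·(-27) + (0)·(-242) + 2·121 + (0)·(-182) + (0)·(-48) + (1)·(-237) = 59
  c_4 = (-10)·(-27) + (2)·(-242) + 10·121 + (-1)·(-182) + (-1)·(-48) + (5)·(-237) = 41
  c_5 = (-18)·(-27) + (4)·(-242) + 16·121 + (-2)·(-182) + (-3)·(-48) + (8)·(-237) = 66
  c_6 = (0)·(-27) + (0)·(-242) + (-1)·(121) + (-1)·(-182) + (1)·(-48) + (0)·(-237) = 13
Expand coordinatewise in base 3:
  c_1 = 27 = 0·3^0 + 0·3^1 + 0·3^2 + 1·3^3
  c_2 = 37 = 1·3^0 + 0·3^1 + 1·3^2 + 1·3^3
  c_3 = 59 = 2·3^0 + 1·3^1 + 0·3^2 + 2·3^3
  c_4 = 41 = 2·3^0 + 1·3^1 + 1·3^2 + 1·3^3
  c_5 = 66 = 0·3^0 + 1·3^1 + 1·3^2 + 2·3^3
  c_6 = 13 = 1·3^0 + 1·3^1 + 1·3^2
p-restricted factor λ_0 = (0, 1, 2, 2, 0, 1)
p-restricted factor λ_1 = (0, 0, 1, 1, 1, 1)
p-restricted factor λ_2 = (0, 1, 0, 1, 1, 1)
p-restricted factor λ_3 = (1, 1, 2, 1, 2, 0)

((0, 1, 2, 2, 0, 1), (0, 0, 1, 1, 1, 1), (0, 1, 0, 1, 1, 1), (1, 1, 2, 1, 2, 0))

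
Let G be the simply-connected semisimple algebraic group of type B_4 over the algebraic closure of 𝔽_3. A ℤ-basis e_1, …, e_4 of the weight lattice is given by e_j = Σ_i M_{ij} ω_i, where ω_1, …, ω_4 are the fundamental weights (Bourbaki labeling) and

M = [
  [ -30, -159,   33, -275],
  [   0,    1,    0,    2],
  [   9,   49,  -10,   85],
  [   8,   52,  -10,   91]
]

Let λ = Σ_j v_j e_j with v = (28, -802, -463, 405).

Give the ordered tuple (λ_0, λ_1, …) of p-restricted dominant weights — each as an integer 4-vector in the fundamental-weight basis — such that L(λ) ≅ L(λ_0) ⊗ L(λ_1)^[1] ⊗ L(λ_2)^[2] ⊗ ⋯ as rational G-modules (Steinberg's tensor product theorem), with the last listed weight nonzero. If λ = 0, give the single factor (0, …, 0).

((0, 2, 0, 2), (2, 2, 0, 1), (2, 0, 1, 0))

Converting to the ω-basis (c_i = row i of M dotted with v = (28, -802, -463, 405)):
  c_1 = (-30)·(28) + (-159)·(-802) + (33)·(-463) + (-275)·(405) = 24
  c_2 = (0)·(28) + (1)·(-802) + (0)·(-463) + (2)·(405) = 8
  c_3 = (9)·(28) + (49)·(-802) + (-10)·(-463) + (85)·(405) = 9
  c_4 = (8)·(28) + (52)·(-802) + (-10)·(-463) + (91)·(405) = 5
p = 3; digits c_i = Σ_j d_{ij}·3^j, 0 ≤ d_{ij} < 3:
  c_1 = 24 = 0·3^0 + 2·3^1 + 2·3^2
  c_2 = 8 = 2·3^0 + 2·3^1
  c_3 = 9 = 0·3^0 + 0·3^1 + 1·3^2
  c_4 = 5 = 2·3^0 + 1·3^1
p-restricted factor λ_0 = (0, 2, 0, 2)
p-restricted factor λ_1 = (2, 2, 0, 1)
p-restricted factor λ_2 = (2, 0, 1, 0)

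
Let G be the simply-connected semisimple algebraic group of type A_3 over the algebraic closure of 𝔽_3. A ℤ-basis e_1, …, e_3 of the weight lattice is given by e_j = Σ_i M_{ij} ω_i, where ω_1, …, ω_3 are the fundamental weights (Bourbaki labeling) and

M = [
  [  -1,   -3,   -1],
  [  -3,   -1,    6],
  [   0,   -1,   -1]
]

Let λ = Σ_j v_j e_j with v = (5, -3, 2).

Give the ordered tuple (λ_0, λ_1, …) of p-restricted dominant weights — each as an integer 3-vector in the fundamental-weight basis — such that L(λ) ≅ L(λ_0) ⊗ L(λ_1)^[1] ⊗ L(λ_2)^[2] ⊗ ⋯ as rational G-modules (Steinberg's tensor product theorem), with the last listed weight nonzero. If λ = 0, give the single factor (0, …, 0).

ω-coordinates c = M·v, v = (5, -3, 2):
  c_1 = -1*5 + -3*-3 + -1*2 = 2
  c_2 = -3*5 + -1*-3 + 6*2 = 0
  c_3 = 0*5 + -1*-3 + -1*2 = 1
Writing each c_i in base p = 3:
  c_1 = 2 = 2·3^0
  c_2 = 0
  c_3 = 1 = 1·3^0
p-restricted factor λ_0 = (2, 0, 1)

((2, 0, 1),)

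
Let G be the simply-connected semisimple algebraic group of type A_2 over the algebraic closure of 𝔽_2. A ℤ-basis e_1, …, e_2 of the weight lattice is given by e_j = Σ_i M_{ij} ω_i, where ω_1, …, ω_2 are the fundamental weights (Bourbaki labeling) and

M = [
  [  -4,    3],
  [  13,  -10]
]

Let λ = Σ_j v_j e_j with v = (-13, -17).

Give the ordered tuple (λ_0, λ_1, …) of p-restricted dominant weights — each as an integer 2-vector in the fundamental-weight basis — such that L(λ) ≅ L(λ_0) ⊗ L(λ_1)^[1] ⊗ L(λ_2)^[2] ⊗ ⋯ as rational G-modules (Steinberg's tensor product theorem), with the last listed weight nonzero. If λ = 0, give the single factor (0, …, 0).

((1, 1),)

Converting to the ω-basis (c_i = row i of M dotted with v = (-13, -17)):
  c_1 = -4*-13 + 3*-17 = 1
  c_2 = 13*-13 + -10*-17 = 1
Base-2 expansion of each c_i:
  c_1 = 1 = 1·2^0
  c_2 = 1 = 1·2^0
λ_0 = (1, 1)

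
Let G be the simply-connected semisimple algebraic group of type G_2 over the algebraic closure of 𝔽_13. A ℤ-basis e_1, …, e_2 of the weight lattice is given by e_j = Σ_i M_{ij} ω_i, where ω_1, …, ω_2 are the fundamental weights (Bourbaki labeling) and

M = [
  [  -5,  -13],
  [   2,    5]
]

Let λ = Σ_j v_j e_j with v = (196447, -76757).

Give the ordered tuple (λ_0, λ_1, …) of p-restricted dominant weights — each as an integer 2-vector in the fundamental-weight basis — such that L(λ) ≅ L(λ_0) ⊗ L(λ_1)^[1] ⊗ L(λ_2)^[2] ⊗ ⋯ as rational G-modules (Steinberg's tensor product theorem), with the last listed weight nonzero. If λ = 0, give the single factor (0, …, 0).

((6, 9), (4, 11), (1, 1), (7, 4))

ω-coordinates c = M·v, v = (196447, -76757):
  c_1 = (-5)·(196447) + (-13)·(-76757) = 15606
  c_2 = (2)·(196447) + (5)·(-76757) = 9109
p = 13; digits c_i = Σ_j d_{ij}·13^j, 0 ≤ d_{ij} < 13:
  c_1 = 15606 = 6·13^0 + 4·13^1 + 1·13^2 + 7·13^3
  c_2 = 9109 = 9·13^0 + 11·13^1 + 1·13^2 + 4·13^3
p-restricted factor λ_0 = (6, 9)
p-restricted factor λ_1 = (4, 11)
p-restricted factor λ_2 = (1, 1)
p-restricted factor λ_3 = (7, 4)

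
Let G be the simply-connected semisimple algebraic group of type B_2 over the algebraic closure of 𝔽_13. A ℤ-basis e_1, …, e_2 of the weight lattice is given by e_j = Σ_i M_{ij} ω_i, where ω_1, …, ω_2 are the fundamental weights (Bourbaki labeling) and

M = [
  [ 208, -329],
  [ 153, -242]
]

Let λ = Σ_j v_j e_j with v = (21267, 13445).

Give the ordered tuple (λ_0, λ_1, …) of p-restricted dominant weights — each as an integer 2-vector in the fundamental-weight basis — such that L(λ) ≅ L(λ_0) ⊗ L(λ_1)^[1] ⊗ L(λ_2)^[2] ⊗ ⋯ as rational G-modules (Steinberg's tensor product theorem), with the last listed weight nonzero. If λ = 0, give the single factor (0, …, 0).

((1, 5), (10, 12))

Compute c_i = Σ_j M_{ij} v_j with v = (21267, 13445):
  c_1 = 208*21267 + -329*13445 = 131
  c_2 = 153*21267 + -242*13445 = 161
Expand coordinatewise in base 13:
  c_1 = 131 = 1·13^0 + 10·13^1
  c_2 = 161 = 5·13^0 + 12·13^1
Factor λ_0 = (1, 5)
Factor λ_1 = (10, 12)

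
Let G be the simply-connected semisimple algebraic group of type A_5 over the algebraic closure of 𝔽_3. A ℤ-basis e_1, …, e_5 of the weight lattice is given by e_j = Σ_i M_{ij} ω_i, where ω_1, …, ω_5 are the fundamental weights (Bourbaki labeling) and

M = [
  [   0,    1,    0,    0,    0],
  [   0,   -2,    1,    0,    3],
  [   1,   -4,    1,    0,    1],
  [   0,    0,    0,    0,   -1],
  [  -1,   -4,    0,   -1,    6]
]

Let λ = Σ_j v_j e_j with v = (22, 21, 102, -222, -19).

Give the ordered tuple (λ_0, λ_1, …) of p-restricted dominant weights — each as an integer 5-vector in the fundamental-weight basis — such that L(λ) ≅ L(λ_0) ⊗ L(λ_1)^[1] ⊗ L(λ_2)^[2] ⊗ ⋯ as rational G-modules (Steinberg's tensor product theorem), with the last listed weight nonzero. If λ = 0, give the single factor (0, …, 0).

Change of basis e → ω: c = M·v where v = (22, 21, 102, -222, -19):
  c_1 = 0·22 + 1·21 + 0·102 + (0)·(-222) + (0)·(-19) = 21
  c_2 = 0·22 + (-2)·(21) + 1·102 + (0)·(-222) + (3)·(-19) = 3
  c_3 = 1·22 + (-4)·(21) + 1·102 + (0)·(-222) + (1)·(-19) = 21
  c_4 = 0·22 + 0·21 + 0·102 + (0)·(-222) + (-1)·(-19) = 19
  c_5 = (-1)·(22) + (-4)·(21) + 0·102 + (-1)·(-222) + (6)·(-19) = 2
Expand coordinatewise in base 3:
  c_1 = 21 = 0·3^0 + 1·3^1 + 2·3^2
  c_2 = 3 = 0·3^0 + 1·3^1
  c_3 = 21 = 0·3^0 + 1·3^1 + 2·3^2
  c_4 = 19 = 1·3^0 + 0·3^1 + 2·3^2
  c_5 = 2 = 2·3^0
p-restricted factor λ_0 = (0, 0, 0, 1, 2)
p-restricted factor λ_1 = (1, 1, 1, 0, 0)
p-restricted factor λ_2 = (2, 0, 2, 2, 0)

((0, 0, 0, 1, 2), (1, 1, 1, 0, 0), (2, 0, 2, 2, 0))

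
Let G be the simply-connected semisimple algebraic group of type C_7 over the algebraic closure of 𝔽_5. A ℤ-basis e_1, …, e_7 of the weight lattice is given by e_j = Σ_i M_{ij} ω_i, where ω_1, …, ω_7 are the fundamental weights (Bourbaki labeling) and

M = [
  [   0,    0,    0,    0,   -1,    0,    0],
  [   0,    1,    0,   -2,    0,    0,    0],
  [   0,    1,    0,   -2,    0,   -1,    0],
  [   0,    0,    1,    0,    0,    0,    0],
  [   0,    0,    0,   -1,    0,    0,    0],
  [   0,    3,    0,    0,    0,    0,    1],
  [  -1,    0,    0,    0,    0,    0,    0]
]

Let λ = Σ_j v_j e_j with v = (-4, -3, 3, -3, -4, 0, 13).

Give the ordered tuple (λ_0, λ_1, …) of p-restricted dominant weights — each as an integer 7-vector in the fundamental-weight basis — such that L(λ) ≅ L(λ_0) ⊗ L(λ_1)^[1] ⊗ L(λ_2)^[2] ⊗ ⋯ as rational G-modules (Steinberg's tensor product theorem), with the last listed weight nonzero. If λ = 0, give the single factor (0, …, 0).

((4, 3, 3, 3, 3, 4, 4),)

ω-coordinates c = M·v, v = (-4, -3, 3, -3, -4, 0, 13):
  c_1 = (0)·(-4) + (0)·(-3) + (0)·(3) + (0)·(-3) + (-1)·(-4) + (0)·(0) + (0)·(13) = 4
  c_2 = (0)·(-4) + (1)·(-3) + (0)·(3) + (-2)·(-3) + (0)·(-4) + (0)·(0) + (0)·(13) = 3
  c_3 = (0)·(-4) + (1)·(-3) + (0)·(3) + (-2)·(-3) + (0)·(-4) + (-1)·(0) + (0)·(13) = 3
  c_4 = (0)·(-4) + (0)·(-3) + (1)·(3) + (0)·(-3) + (0)·(-4) + (0)·(0) + (0)·(13) = 3
  c_5 = (0)·(-4) + (0)·(-3) + (0)·(3) + (-1)·(-3) + (0)·(-4) + (0)·(0) + (0)·(13) = 3
  c_6 = (0)·(-4) + (3)·(-3) + (0)·(3) + (0)·(-3) + (0)·(-4) + (0)·(0) + (1)·(13) = 4
  c_7 = (-1)·(-4) + (0)·(-3) + (0)·(3) + (0)·(-3) + (0)·(-4) + (0)·(0) + (0)·(13) = 4
p = 5; digits c_i = Σ_j d_{ij}·5^j, 0 ≤ d_{ij} < 5:
  c_1 = 4 = 4·5^0
  c_2 = 3 = 3·5^0
  c_3 = 3 = 3·5^0
  c_4 = 3 = 3·5^0
  c_5 = 3 = 3·5^0
  c_6 = 4 = 4·5^0
  c_7 = 4 = 4·5^0
λ_0 = (4, 3, 3, 3, 3, 4, 4)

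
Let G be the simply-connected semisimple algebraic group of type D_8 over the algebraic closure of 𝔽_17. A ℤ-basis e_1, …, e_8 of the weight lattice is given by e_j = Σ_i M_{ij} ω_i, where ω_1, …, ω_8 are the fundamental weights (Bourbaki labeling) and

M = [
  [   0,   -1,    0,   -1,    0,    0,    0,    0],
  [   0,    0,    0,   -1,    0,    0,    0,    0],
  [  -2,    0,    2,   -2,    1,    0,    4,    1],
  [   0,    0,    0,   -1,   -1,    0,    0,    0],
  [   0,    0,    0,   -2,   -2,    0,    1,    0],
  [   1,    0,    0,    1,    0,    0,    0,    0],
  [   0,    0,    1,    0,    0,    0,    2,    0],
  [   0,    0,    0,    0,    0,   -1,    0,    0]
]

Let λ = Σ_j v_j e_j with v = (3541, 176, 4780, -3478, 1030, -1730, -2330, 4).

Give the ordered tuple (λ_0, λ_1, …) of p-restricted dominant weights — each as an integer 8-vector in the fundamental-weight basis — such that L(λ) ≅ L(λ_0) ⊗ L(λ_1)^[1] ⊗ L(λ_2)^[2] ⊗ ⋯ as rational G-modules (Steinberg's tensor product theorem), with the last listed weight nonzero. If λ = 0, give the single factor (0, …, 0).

((4, 10, 9, 0, 16, 12, 1, 13), (7, 0, 16, 8, 14, 3, 7, 16), (11, 12, 3, 8, 8, 0, 0, 5))

Converting to the ω-basis (c_i = row i of M dotted with v = (3541, 176, 4780, -3478, 1030, -1730, -2330, 4)):
  c_1 = 0·3541 + (-1)·(176) + 0·4780 + (-1)·(-3478) + 0·1030 + (0)·(-1730) + (0)·(-2330) + 0·4 = 3302
  c_2 = 0·3541 + 0·176 + 0·4780 + (-1)·(-3478) + 0·1030 + (0)·(-1730) + (0)·(-2330) + 0·4 = 3478
  c_3 = (-2)·(3541) + 0·176 + 2·4780 + (-2)·(-3478) + 1·1030 + (0)·(-1730) + (4)·(-2330) + 1·4 = 1148
  c_4 = 0·3541 + 0·176 + 0·4780 + (-1)·(-3478) + (-1)·(1030) + (0)·(-1730) + (0)·(-2330) + 0·4 = 2448
  c_5 = 0·3541 + 0·176 + 0·4780 + (-2)·(-3478) + (-2)·(1030) + (0)·(-1730) + (1)·(-2330) + 0·4 = 2566
  c_6 = 1·3541 + 0·176 + 0·4780 + (1)·(-3478) + 0·1030 + (0)·(-1730) + (0)·(-2330) + 0·4 = 63
  c_7 = 0·3541 + 0·176 + 1·4780 + (0)·(-3478) + 0·1030 + (0)·(-1730) + (2)·(-2330) + 0·4 = 120
  c_8 = 0·3541 + 0·176 + 0·4780 + (0)·(-3478) + 0·1030 + (-1)·(-1730) + (0)·(-2330) + 0·4 = 1730
Writing each c_i in base p = 17:
  c_1 = 3302 = 4·17^0 + 7·17^1 + 11·17^2
  c_2 = 3478 = 10·17^0 + 0·17^1 + 12·17^2
  c_3 = 1148 = 9·17^0 + 16·17^1 + 3·17^2
  c_4 = 2448 = 0·17^0 + 8·17^1 + 8·17^2
  c_5 = 2566 = 16·17^0 + 14·17^1 + 8·17^2
  c_6 = 63 = 12·17^0 + 3·17^1
  c_7 = 120 = 1·17^0 + 7·17^1
  c_8 = 1730 = 13·17^0 + 16·17^1 + 5·17^2
Factor λ_0 = (4, 10, 9, 0, 16, 12, 1, 13)
Factor λ_1 = (7, 0, 16, 8, 14, 3, 7, 16)
Factor λ_2 = (11, 12, 3, 8, 8, 0, 0, 5)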